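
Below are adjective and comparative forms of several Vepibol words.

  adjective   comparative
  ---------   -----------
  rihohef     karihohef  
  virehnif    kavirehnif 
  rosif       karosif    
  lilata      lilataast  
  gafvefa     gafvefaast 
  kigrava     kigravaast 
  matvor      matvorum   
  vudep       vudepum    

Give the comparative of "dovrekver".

dovrekverum

"dovrekver" ends in -r. The one such stem in the data (matvor → matvorum) adds -um, so the same rule applies.
So dovrekver → dovrekverum.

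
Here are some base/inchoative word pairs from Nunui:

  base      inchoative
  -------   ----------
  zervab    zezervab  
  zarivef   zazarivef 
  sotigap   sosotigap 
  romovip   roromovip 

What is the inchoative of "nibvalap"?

ninibvalap

Every pair shown (zervab → zezervab, zarivef → zazarivef, sotigap → sosotigap, …) follows the same rule: repeat the first consonant+vowel as a prefix.
So nibvalap → ninibvalap.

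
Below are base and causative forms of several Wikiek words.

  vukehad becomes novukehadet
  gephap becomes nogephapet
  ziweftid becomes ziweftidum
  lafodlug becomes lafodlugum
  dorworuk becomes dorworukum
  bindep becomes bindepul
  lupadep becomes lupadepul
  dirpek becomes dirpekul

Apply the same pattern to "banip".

vukehad and ziweftid both end in -d yet inflect differently (novukehadet, ziweftidum), so the final letter is not what conditions the rule; the last vowel is.
"banip" has last vowel 'i'. The one such stem in the data (ziweftid → ziweftidum) adds -um, so the same rule applies.
The other patterns: stems whose last vowel is 'a' add no- … -et around the stem; stems whose last vowel is 'e' add -ul.
So banip → banipum.

banipum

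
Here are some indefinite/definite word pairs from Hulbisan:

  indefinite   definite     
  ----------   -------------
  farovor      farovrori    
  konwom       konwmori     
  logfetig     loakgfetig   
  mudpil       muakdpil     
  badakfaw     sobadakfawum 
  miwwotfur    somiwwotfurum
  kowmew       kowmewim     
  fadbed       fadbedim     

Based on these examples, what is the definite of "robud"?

sorobudum

farovor and miwwotfur both end in -r yet inflect differently (farovrori, somiwwotfurum), so the final letter is not what conditions the rule; the last vowel is.
"robud" has last vowel 'u'. The one such stem in the data (miwwotfur → somiwwotfurum) adds so- … -um around the stem, so the same rule applies.
The other patterns: stems whose last vowel is 'o' delete the last vowel and add -ori; stems whose last vowel is 'i' insert -ak- after the first vowel; stems whose last vowel is 'e' add -im.
So robud → sorobudum.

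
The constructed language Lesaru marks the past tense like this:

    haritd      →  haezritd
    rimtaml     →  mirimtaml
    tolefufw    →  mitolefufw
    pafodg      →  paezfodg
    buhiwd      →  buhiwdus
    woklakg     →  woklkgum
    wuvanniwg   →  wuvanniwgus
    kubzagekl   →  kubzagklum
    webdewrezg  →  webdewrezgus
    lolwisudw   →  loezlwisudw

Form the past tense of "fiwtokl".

fiwtklum

kubzagekl and rimtaml both end in -l yet inflect differently (kubzagklum, mirimtaml), so the final letter is not what conditions the rule; the second-to-last letter is.
"fiwtokl" has second-to-last letter 'k'. The stems whose second-to-last letter is 'k' (woklakg → woklkgum, kubzagekl → kubzagklum) delete the last vowel and add -um.
So fiwtokl → fiwtklum.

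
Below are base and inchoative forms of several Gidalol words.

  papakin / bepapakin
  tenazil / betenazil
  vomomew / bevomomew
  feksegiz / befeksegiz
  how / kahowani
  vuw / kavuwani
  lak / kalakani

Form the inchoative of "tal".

vomomew and how both end in -w yet inflect differently (bevomomew, kahowani), so the final letter is not what conditions the rule; the number of vowels is.
"tal" has 1 vowel. The stems with 1 vowel (how → kahowani, vuw → kavuwani, lak → kalakani) add ka- … -ani around the stem.
So tal → katalani.

katalani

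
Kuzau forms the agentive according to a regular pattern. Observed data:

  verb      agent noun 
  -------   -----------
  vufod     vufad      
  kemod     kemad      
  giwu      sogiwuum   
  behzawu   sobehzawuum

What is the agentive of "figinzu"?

sofiginzuum

giwu and kemod both have 2 vowels yet inflect differently (sogiwuum, kemad), so the number of vowels is not what conditions the rule; the final letter is.
"figinzu" ends in -u. The stems ending in -u (behzawu → sobehzawuum, giwu → sogiwuum) add so- … -um around the stem.
So figinzu → sofiginzuum.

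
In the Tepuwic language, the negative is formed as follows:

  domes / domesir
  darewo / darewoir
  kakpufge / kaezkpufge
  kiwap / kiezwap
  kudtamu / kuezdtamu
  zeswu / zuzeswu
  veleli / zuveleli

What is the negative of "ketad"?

kudtamu and zeswu both end in -u yet inflect differently (kuezdtamu, zuzeswu), so the final letter is not what conditions the rule; the first letter is.
"ketad" begins with k-. The stems beginning with k- (kakpufge → kaezkpufge, kiwap → kiezwap, kudtamu → kuezdtamu) insert -ez- after the first vowel.
So ketad → keeztad.

keeztad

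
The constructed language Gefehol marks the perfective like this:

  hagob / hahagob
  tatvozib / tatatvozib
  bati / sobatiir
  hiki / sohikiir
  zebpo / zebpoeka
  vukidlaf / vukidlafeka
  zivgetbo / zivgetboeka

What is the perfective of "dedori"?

sodedoriir

"dedori" ends in -i. The stems ending in -i (bati → sobatiir, hiki → sohikiir) add so- … -ir around the stem.
The other patterns: stems ending in -b repeat the first consonant+vowel as a prefix; stems ending in -f or -o add -eka.
So dedori → sodedoriir.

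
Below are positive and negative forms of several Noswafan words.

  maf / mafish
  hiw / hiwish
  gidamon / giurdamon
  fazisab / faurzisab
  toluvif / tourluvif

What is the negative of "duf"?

dufish

maf and toluvif both end in -f yet inflect differently (mafish, tourluvif), so the final letter is not what conditions the rule; the number of vowels is.
"duf" has 1 vowel. The stems with 1 vowel (hiw → hiwish, maf → mafish) add -ish.
The other pattern: stems with 3 vowels insert -ur- after the first vowel.
So duf → dufish.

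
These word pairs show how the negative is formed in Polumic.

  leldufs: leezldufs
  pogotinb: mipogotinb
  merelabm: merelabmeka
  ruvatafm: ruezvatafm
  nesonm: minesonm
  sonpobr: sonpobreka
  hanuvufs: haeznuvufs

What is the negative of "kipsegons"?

nesonm and merelabm both end in -m yet inflect differently (minesonm, merelabmeka), so the final letter is not what conditions the rule; the second-to-last letter is.
"kipsegons" has second-to-last letter 'n'. The stems whose second-to-last letter is 'n' (nesonm → minesonm, pogotinb → mipogotinb) add the prefix mi-.
The other patterns: stems whose second-to-last letter is 'b' add -eka; stems whose second-to-last letter is 'f' insert -ez- after the first vowel.
So kipsegons → mikipsegons.

mikipsegons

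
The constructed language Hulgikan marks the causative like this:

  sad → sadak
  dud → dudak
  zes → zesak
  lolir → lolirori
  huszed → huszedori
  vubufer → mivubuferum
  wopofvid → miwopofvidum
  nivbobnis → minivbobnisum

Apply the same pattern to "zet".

sad and huszed both end in -d yet inflect differently (sadak, huszedori), so the final letter is not what conditions the rule; the number of vowels is.
"zet" has 1 vowel. The stems with 1 vowel (sad → sadak, dud → dudak, zes → zesak) add -ak.
So zet → zetak.

zetak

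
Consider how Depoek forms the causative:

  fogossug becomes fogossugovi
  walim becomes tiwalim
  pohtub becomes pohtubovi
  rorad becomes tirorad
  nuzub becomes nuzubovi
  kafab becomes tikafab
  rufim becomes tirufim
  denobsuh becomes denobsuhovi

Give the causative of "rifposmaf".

pohtub and kafab both end in -b yet inflect differently (pohtubovi, tikafab), so the final letter is not what conditions the rule; the last vowel is.
"rifposmaf" has last vowel 'a'. The stems whose last vowel is 'a' (kafab → tikafab, rorad → tirorad) add the prefix ti-.
So rifposmaf → tirifposmaf.

tirifposmaf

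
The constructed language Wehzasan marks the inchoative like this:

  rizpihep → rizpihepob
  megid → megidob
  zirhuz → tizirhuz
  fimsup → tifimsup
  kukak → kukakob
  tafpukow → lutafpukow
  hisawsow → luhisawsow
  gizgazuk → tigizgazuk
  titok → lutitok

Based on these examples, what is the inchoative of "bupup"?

tibupup

titok and gizgazuk both end in -k yet inflect differently (lutitok, tigizgazuk), so the final letter is not what conditions the rule; the last vowel is.
"bupup" has last vowel 'u'. The stems whose last vowel is 'u' (gizgazuk → tigizgazuk, fimsup → tifimsup, zirhuz → tizirhuz) add the prefix ti-.
The other patterns: stems whose last vowel is 'o' add the prefix lu-; stems whose last vowel is 'a', 'e' or 'i' add -ob.
So bupup → tibupup.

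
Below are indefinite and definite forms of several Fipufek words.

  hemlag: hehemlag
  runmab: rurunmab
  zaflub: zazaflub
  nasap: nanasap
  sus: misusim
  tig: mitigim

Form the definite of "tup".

hemlag and tig both end in -g yet inflect differently (hehemlag, mitigim), so the final letter is not what conditions the rule; the number of vowels is.
"tup" has 1 vowel. The stems with 1 vowel (sus → misusim, tig → mitigim) add mi- … -im around the stem.
So tup → mitupim.

mitupim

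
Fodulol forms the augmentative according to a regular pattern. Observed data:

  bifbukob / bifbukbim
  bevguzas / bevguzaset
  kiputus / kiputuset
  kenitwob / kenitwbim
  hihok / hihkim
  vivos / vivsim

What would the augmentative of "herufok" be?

herufkim

vivos and kiputus both end in -s yet inflect differently (vivsim, kiputuset), so the final letter is not what conditions the rule; the last vowel is.
"herufok" has last vowel 'o'. The stems whose last vowel is 'o' (vivos → vivsim, bifbukob → bifbukbim, hihok → hihkim) delete the last vowel and add -im.
So herufok → herufkim.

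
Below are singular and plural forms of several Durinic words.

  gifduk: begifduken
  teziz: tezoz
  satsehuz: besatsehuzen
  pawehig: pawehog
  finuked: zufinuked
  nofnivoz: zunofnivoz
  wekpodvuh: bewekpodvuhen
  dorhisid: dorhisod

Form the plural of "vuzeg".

zuvuzeg

teziz and satsehuz both end in -z yet inflect differently (tezoz, besatsehuzen), so the final letter is not what conditions the rule; the last vowel is.
"vuzeg" has last vowel 'e'. The one such stem in the data (finuked → zufinuked) adds the prefix zu-, so the same rule applies.
The other patterns: stems whose last vowel is 'i' change the last vowel to 'o'; stems whose last vowel is 'u' add be- … -en around the stem.
So vuzeg → zuvuzeg.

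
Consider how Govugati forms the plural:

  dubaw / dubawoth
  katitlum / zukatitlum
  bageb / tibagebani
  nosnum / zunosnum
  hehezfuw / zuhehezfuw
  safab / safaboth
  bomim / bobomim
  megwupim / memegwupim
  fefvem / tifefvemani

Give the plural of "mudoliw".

"mudoliw" has last vowel 'i'. The stems whose last vowel is 'i' (megwupim → memegwupim, bomim → bobomim) repeat the first consonant+vowel as a prefix.
So mudoliw → mumudoliw.

mumudoliw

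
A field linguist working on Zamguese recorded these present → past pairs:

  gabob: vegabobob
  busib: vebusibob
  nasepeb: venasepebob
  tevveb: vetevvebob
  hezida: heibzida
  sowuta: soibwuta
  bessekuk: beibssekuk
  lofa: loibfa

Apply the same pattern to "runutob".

busib and bessekuk both begin with b- yet inflect differently (vebusibob, beibssekuk), so the first letter is not what conditions the rule; the final letter is.
"runutob" ends in -b. The stems ending in -b (gabob → vegabobob, busib → vebusibob, nasepeb → venasepebob) add ve- … -ob around the stem.
The other pattern: stems ending in -a or -k insert -ib- after the first vowel.
So runutob → verunutobob.

verunutobob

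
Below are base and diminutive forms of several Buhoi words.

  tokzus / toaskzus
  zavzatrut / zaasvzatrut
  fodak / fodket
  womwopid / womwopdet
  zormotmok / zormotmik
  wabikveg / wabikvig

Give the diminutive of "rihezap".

"rihezap" has last vowel 'a'. The one such stem in the data (fodak → fodket) deletes the last vowel and adds -et (as does womwopid), so the same rule applies.
So rihezap → rihezpet.

rihezpet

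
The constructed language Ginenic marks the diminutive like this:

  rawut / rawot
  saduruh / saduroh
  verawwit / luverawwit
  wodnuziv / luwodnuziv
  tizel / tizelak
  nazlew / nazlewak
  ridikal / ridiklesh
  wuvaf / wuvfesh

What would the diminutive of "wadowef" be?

wadowefak

"wadowef" has last vowel 'e'. The stems whose last vowel is 'e' (tizel → tizelak, nazlew → nazlewak) add -ak.
So wadowef → wadowefak.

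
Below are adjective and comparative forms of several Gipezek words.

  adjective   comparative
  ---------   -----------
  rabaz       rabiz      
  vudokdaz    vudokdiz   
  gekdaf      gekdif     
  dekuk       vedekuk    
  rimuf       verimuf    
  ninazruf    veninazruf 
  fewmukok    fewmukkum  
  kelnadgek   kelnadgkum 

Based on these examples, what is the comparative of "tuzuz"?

vetuzuz

gekdaf and rimuf both end in -f yet inflect differently (gekdif, verimuf), so the final letter is not what conditions the rule; the last vowel is.
"tuzuz" has last vowel 'u'. The stems whose last vowel is 'u' (dekuk → vedekuk, rimuf → verimuf, ninazruf → veninazruf) add the prefix ve-.
The other patterns: stems whose last vowel is 'a' change the last vowel to 'i'; stems whose last vowel is 'e' or 'o' delete the last vowel and add -um.
So tuzuz → vetuzuz.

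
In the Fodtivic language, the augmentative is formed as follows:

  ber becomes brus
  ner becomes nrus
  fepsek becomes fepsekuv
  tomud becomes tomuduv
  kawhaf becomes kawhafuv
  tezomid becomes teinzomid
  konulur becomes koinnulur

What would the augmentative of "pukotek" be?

puinkotek

tomud and tezomid both end in -d yet inflect differently (tomuduv, teinzomid), so the final letter is not what conditions the rule; the number of vowels is.
"pukotek" has 3 vowels. The stems with 3 vowels (tezomid → teinzomid, konulur → koinnulur) insert -in- after the first vowel.
The other patterns: stems with 1 vowel delete the last vowel and add -us; stems with 2 vowels add -uv.
So pukotek → puinkotek.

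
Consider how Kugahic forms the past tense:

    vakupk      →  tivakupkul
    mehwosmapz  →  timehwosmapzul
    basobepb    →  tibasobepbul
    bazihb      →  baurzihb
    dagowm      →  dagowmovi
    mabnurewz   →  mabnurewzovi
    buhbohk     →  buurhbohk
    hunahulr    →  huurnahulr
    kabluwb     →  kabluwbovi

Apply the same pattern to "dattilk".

basobepb and kabluwb both end in -b yet inflect differently (tibasobepbul, kabluwbovi), so the final letter is not what conditions the rule; the second-to-last letter is.
"dattilk" has second-to-last letter 'l'. The one such stem in the data (hunahulr → huurnahulr) inserts -ur- after the first vowel (as do buhbohk, bazihb), so the same rule applies.
So dattilk → daurttilk.

daurttilk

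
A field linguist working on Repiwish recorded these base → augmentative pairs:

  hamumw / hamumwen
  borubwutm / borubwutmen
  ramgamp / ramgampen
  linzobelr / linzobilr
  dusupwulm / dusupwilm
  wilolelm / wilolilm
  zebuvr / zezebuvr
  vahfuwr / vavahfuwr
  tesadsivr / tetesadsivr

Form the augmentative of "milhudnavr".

mimilhudnavr

borubwutm and dusupwulm both end in -m yet inflect differently (borubwutmen, dusupwilm), so the final letter is not what conditions the rule; the second-to-last letter is.
"milhudnavr" has second-to-last letter 'v'. The stems whose second-to-last letter is 'v' (zebuvr → zezebuvr, tesadsivr → tetesadsivr) repeat the first consonant+vowel as a prefix.
So milhudnavr → mimilhudnavr.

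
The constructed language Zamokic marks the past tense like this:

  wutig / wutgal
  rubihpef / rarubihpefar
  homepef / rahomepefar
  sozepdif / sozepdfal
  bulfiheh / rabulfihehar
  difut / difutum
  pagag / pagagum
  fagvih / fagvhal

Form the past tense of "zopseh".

razopsehar

sozepdif and rubihpef both end in -f yet inflect differently (sozepdfal, rarubihpefar), so the final letter is not what conditions the rule; the last vowel is.
"zopseh" has last vowel 'e'. The stems whose last vowel is 'e' (rubihpef → rarubihpefar, homepef → rahomepefar, bulfiheh → rabulfihehar) add ra- … -ar around the stem.
The other patterns: stems whose last vowel is 'i' delete the last vowel and add -al; stems whose last vowel is 'a' or 'u' add -um.
So zopseh → razopsehar.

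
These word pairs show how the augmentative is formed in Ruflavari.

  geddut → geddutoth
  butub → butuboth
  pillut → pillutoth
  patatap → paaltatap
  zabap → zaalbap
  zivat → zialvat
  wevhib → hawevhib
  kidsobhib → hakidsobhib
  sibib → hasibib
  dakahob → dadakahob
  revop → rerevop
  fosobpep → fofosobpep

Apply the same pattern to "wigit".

hawigit

geddut and zivat both end in -t yet inflect differently (geddutoth, zialvat), so the final letter is not what conditions the rule; the last vowel is.
"wigit" has last vowel 'i'. The stems whose last vowel is 'i' (wevhib → hawevhib, kidsobhib → hakidsobhib, sibib → hasibib) add the prefix ha-.
So wigit → hawigit.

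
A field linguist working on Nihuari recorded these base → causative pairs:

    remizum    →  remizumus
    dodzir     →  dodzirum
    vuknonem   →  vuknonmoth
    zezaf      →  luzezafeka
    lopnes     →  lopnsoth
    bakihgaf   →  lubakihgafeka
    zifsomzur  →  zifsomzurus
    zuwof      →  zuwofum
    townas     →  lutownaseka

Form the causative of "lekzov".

lekzovum

"lekzov" has last vowel 'o'. The one such stem in the data (zuwof → zuwofum) adds -um, so the same rule applies.
The other patterns: stems whose last vowel is 'a' add lu- … -eka around the stem; stems whose last vowel is 'e' delete the last vowel and add -oth; stems whose last vowel is 'u' add -us.
So lekzov → lekzovum.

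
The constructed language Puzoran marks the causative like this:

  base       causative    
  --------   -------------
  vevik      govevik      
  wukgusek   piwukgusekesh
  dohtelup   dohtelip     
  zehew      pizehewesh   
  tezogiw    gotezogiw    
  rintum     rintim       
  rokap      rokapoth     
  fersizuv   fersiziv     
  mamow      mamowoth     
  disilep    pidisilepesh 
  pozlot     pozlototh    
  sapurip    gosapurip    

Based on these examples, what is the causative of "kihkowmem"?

pikihkowmemesh

dohtelup and disilep both end in -p yet inflect differently (dohtelip, pidisilepesh), so the final letter is not what conditions the rule; the last vowel is.
"kihkowmem" has last vowel 'e'. The stems whose last vowel is 'e' (wukgusek → piwukgusekesh, zehew → pizehewesh, disilep → pidisilepesh) add pi- … -esh around the stem.
The other patterns: stems whose last vowel is 'u' change the last vowel to 'i'; stems whose last vowel is 'i' add the prefix go-; stems whose last vowel is 'a' or 'o' add -oth.
So kihkowmem → pikihkowmemesh.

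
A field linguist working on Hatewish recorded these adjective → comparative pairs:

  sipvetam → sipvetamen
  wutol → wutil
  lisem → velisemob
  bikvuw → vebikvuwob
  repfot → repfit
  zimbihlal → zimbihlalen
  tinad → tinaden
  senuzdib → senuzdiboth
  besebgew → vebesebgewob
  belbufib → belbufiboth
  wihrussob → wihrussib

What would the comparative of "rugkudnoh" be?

rugkudnih

senuzdib and wihrussob both end in -b yet inflect differently (senuzdiboth, wihrussib), so the final letter is not what conditions the rule; the last vowel is.
"rugkudnoh" has last vowel 'o'. The stems whose last vowel is 'o' (wutol → wutil, wihrussob → wihrussib, repfot → repfit) change the last vowel to 'i'.
So rugkudnoh → rugkudnih.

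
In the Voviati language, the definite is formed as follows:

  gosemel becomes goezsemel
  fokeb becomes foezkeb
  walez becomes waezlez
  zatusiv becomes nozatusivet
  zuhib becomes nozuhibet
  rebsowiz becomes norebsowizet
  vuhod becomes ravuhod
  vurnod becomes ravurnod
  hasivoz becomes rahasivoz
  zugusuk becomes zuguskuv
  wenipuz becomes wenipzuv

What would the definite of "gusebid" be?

nogusebidet

fokeb and zuhib both end in -b yet inflect differently (foezkeb, nozuhibet), so the final letter is not what conditions the rule; the last vowel is.
"gusebid" has last vowel 'i'. The stems whose last vowel is 'i' (zatusiv → nozatusivet, zuhib → nozuhibet, rebsowiz → norebsowizet) add no- … -et around the stem.
The other patterns: stems whose last vowel is 'e' insert -ez- after the first vowel; stems whose last vowel is 'o' add the prefix ra-; stems whose last vowel is 'u' delete the last vowel and add -uv.
So gusebid → nogusebidet.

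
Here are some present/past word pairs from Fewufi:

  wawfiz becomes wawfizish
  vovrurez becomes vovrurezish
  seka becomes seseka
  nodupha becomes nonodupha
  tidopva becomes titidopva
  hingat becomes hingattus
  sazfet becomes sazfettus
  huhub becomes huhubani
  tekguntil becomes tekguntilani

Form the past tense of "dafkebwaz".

"dafkebwaz" ends in -z. The stems ending in -z (wawfiz → wawfizish, vovrurez → vovrurezish) add -ish.
So dafkebwaz → dafkebwazish.

dafkebwazish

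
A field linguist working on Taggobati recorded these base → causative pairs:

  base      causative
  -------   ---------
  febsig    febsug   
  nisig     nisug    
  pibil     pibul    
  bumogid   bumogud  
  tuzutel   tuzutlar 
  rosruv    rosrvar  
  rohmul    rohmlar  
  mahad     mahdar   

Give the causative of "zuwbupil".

pibil and tuzutel both end in -l yet inflect differently (pibul, tuzutlar), so the final letter is not what conditions the rule; the last vowel is.
"zuwbupil" has last vowel 'i'. The stems whose last vowel is 'i' (febsig → febsug, nisig → nisug, pibil → pibul) change the last vowel to 'u'.
So zuwbupil → zuwbupul.

zuwbupul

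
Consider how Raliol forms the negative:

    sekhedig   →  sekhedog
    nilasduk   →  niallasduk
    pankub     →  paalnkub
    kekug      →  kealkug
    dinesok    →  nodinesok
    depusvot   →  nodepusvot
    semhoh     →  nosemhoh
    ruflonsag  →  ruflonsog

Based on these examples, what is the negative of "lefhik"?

nilasduk and dinesok both end in -k yet inflect differently (niallasduk, nodinesok), so the final letter is not what conditions the rule; the last vowel is.
"lefhik" has last vowel 'i'. The one such stem in the data (sekhedig → sekhedog) changes the last vowel to 'o' (as does ruflonsag), so the same rule applies.
So lefhik → lefhok.

lefhok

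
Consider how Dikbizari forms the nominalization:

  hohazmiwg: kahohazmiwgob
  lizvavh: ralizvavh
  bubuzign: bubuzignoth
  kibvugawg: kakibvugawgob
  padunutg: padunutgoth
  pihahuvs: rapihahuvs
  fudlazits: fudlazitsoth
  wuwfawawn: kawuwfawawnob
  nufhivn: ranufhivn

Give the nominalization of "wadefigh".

wadefighoth

wuwfawawn and nufhivn both end in -n yet inflect differently (kawuwfawawnob, ranufhivn), so the final letter is not what conditions the rule; the second-to-last letter is.
"wadefigh" has second-to-last letter 'g'. The one such stem in the data (bubuzign → bubuzignoth) adds -oth, so the same rule applies.
The other patterns: stems whose second-to-last letter is 'w' add ka- … -ob around the stem; stems whose second-to-last letter is 'v' add the prefix ra-.
So wadefigh → wadefighoth.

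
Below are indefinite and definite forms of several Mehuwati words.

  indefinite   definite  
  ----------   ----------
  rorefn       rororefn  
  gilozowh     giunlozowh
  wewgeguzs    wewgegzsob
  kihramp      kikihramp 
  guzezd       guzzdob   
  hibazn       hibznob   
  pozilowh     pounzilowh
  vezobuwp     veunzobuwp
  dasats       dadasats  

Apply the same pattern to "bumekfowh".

buunmekfowh

wewgeguzs and dasats both end in -s yet inflect differently (wewgegzsob, dadasats), so the final letter is not what conditions the rule; the second-to-last letter is.
"bumekfowh" has second-to-last letter 'w'. The stems whose second-to-last letter is 'w' (vezobuwp → veunzobuwp, gilozowh → giunlozowh, pozilowh → pounzilowh) insert -un- after the first vowel.
The other patterns: stems whose second-to-last letter is 'z' delete the last vowel and add -ob; stems whose second-to-last letter is 'f', 'm' or 't' repeat the first consonant+vowel as a prefix.
So bumekfowh → buunmekfowh.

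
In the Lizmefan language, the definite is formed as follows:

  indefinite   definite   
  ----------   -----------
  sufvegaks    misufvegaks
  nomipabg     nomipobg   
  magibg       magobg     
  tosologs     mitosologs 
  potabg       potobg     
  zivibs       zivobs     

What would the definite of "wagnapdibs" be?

wagnapdobs

zivibs and tosologs both end in -s yet inflect differently (zivobs, mitosologs), so the final letter is not what conditions the rule; the second-to-last letter is.
"wagnapdibs" has second-to-last letter 'b'. The stems whose second-to-last letter is 'b' (zivibs → zivobs, nomipabg → nomipobg, potabg → potobg) change the last vowel to 'o'.
So wagnapdibs → wagnapdobs.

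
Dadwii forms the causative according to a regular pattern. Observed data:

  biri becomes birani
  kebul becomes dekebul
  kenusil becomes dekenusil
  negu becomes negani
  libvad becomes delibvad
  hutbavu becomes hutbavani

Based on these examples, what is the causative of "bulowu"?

bulowani

kebul and negu both have last vowel 'u' yet inflect differently (dekebul, negani), so the last vowel is not what conditions the rule; whether the stem ends in a vowel or a consonant is.
"bulowu" ends in a vowel. The stems ending in a vowel (negu → negani, hutbavu → hutbavani, biri → birani) drop the final letter and add -ani.
The other pattern: stems ending in a consonant add the prefix de-.
So bulowu → bulowani.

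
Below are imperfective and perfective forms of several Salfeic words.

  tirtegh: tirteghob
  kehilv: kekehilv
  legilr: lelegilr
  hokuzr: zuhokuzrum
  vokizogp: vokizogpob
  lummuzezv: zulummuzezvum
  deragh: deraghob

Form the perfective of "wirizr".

zuwirizrum

legilr and hokuzr both end in -r yet inflect differently (lelegilr, zuhokuzrum), so the final letter is not what conditions the rule; the second-to-last letter is.
"wirizr" has second-to-last letter 'z'. The stems whose second-to-last letter is 'z' (hokuzr → zuhokuzrum, lummuzezv → zulummuzezvum) add zu- … -um around the stem.
So wirizr → zuwirizrum.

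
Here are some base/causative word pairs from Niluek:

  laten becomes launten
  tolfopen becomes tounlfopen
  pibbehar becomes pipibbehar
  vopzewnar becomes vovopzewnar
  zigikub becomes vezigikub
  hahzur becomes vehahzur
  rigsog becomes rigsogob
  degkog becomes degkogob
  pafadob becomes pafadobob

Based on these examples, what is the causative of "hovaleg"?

pibbehar and hahzur both end in -r yet inflect differently (pipibbehar, vehahzur), so the final letter is not what conditions the rule; the last vowel is.
"hovaleg" has last vowel 'e'. The stems whose last vowel is 'e' (laten → launten, tolfopen → tounlfopen) insert -un- after the first vowel.
The other patterns: stems whose last vowel is 'a' repeat the first consonant+vowel as a prefix; stems whose last vowel is 'u' add the prefix ve-; stems whose last vowel is 'o' add -ob.
So hovaleg → hounvaleg.

hounvaleg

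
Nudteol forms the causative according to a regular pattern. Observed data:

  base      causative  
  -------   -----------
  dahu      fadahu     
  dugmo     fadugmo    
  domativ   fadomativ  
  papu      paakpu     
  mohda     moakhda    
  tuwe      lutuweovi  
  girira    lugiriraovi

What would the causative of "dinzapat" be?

fadinzapat

dahu and papu both end in -u yet inflect differently (fadahu, paakpu), so the final letter is not what conditions the rule; the first letter is.
"dinzapat" begins with d-. The stems beginning with d- (dahu → fadahu, dugmo → fadugmo, domativ → fadomativ) add the prefix fa-.
The other patterns: stems beginning with m- or p- insert -ak- after the first vowel; stems beginning with g- or t- add lu- … -ovi around the stem.
So dinzapat → fadinzapat.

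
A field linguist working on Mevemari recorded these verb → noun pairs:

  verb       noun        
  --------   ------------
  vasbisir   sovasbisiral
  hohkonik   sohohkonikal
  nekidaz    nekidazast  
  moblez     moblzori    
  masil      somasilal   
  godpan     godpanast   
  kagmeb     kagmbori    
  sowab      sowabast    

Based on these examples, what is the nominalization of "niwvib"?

nekidaz and moblez both end in -z yet inflect differently (nekidazast, moblzori), so the final letter is not what conditions the rule; the last vowel is.
"niwvib" has last vowel 'i'. The stems whose last vowel is 'i' (masil → somasilal, vasbisir → sovasbisiral, hohkonik → sohohkonikal) add so- … -al around the stem.
The other patterns: stems whose last vowel is 'a' add -ast; stems whose last vowel is 'e' delete the last vowel and add -ori.
So niwvib → soniwvibal.

soniwvibal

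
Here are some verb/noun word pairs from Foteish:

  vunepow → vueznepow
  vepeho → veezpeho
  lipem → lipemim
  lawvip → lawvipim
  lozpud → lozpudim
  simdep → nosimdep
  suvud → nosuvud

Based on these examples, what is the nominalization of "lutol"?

"lutol" begins with l-. The stems beginning with l- (lozpud → lozpudim, lipem → lipemim, lawvip → lawvipim) add -im.
So lutol → lutolim.

lutolim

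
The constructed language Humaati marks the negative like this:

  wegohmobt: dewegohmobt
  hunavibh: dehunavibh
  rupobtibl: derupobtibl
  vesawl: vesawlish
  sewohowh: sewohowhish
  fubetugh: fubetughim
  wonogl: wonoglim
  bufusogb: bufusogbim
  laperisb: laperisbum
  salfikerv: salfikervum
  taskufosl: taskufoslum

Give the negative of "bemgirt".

bemgirtum

rupobtibl and vesawl both end in -l yet inflect differently (derupobtibl, vesawlish), so the final letter is not what conditions the rule; the second-to-last letter is.
"bemgirt" has second-to-last letter 'r'. The one such stem in the data (salfikerv → salfikervum) adds -um, so the same rule applies.
The other patterns: stems whose second-to-last letter is 'b' add the prefix de-; stems whose second-to-last letter is 'w' add -ish; stems whose second-to-last letter is 'g' add -im.
So bemgirt → bemgirtum.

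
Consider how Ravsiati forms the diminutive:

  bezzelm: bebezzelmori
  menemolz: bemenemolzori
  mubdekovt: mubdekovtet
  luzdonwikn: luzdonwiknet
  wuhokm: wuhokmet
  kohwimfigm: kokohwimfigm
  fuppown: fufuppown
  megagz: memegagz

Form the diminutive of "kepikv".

kepikvet

bezzelm and wuhokm both end in -m yet inflect differently (bebezzelmori, wuhokmet), so the final letter is not what conditions the rule; the second-to-last letter is.
"kepikv" has second-to-last letter 'k'. The stems whose second-to-last letter is 'k' (luzdonwikn → luzdonwiknet, wuhokm → wuhokmet) add -et.
The other patterns: stems whose second-to-last letter is 'l' add be- … -ori around the stem; stems whose second-to-last letter is 'g' or 'w' repeat the first consonant+vowel as a prefix.
So kepikv → kepikvet.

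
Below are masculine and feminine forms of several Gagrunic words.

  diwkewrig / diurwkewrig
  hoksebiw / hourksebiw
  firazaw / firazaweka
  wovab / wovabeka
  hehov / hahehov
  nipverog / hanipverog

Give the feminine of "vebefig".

veurbefig

hoksebiw and firazaw both end in -w yet inflect differently (hourksebiw, firazaweka), so the final letter is not what conditions the rule; the last vowel is.
"vebefig" has last vowel 'i'. The stems whose last vowel is 'i' (diwkewrig → diurwkewrig, hoksebiw → hourksebiw) insert -ur- after the first vowel.
The other patterns: stems whose last vowel is 'a' add -eka; stems whose last vowel is 'o' add the prefix ha-.
So vebefig → veurbefig.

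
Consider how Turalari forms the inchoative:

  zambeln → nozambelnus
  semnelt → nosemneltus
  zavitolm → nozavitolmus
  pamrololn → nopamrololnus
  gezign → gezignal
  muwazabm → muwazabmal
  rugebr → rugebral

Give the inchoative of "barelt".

nobareltus

"barelt" has second-to-last letter 'l'. The stems whose second-to-last letter is 'l' (zambeln → nozambelnus, semnelt → nosemneltus, zavitolm → nozavitolmus) add no- … -us around the stem.
The other pattern: stems whose second-to-last letter is 'b' or 'g' add -al.
So barelt → nobareltus.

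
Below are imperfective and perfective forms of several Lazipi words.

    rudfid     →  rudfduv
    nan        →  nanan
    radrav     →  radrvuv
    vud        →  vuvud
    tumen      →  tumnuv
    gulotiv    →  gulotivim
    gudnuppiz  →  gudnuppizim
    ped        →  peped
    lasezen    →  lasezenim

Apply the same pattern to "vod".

nan and tumen both end in -n yet inflect differently (nanan, tumnuv), so the final letter is not what conditions the rule; the number of vowels is.
"vod" has 1 vowel. The stems with 1 vowel (nan → nanan, vud → vuvud, ped → peped) repeat the first consonant+vowel as a prefix.
So vod → vovod.

vovod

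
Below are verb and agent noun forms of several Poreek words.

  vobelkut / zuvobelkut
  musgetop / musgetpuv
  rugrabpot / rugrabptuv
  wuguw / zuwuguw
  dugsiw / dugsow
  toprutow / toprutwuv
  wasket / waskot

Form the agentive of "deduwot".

rugrabpot and vobelkut both end in -t yet inflect differently (rugrabptuv, zuvobelkut), so the final letter is not what conditions the rule; the last vowel is.
"deduwot" has last vowel 'o'. The stems whose last vowel is 'o' (toprutow → toprutwuv, musgetop → musgetpuv, rugrabpot → rugrabptuv) delete the last vowel and add -uv.
The other patterns: stems whose last vowel is 'u' add the prefix zu-; stems whose last vowel is 'e' or 'i' change the last vowel to 'o'.
So deduwot → deduwtuv.

deduwtuv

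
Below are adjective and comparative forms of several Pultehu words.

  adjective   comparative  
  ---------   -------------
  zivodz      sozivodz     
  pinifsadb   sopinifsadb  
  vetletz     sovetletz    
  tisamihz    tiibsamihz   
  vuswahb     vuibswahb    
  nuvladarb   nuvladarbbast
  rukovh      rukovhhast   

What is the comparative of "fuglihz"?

fuibglihz

zivodz and tisamihz both end in -z yet inflect differently (sozivodz, tiibsamihz), so the final letter is not what conditions the rule; the second-to-last letter is.
"fuglihz" has second-to-last letter 'h'. The stems whose second-to-last letter is 'h' (tisamihz → tiibsamihz, vuswahb → vuibswahb) insert -ib- after the first vowel.
So fuglihz → fuibglihz.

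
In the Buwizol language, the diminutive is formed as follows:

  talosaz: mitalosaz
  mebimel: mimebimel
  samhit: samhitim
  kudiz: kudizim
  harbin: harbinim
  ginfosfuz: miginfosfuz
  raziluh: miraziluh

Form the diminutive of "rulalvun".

mirulalvun

"rulalvun" has 3 vowels. The stems with 3 vowels (mebimel → mimebimel, raziluh → miraziluh, talosaz → mitalosaz) add the prefix mi-.
The other pattern: stems with 2 vowels add -im.
So rulalvun → mirulalvun.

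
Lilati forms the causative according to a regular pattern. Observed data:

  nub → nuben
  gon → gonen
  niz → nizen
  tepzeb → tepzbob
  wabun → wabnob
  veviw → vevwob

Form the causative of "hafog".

nub and tepzeb both end in -b yet inflect differently (nuben, tepzbob), so the final letter is not what conditions the rule; the number of vowels is.
"hafog" has 2 vowels. The stems with 2 vowels (tepzeb → tepzbob, wabun → wabnob, veviw → vevwob) delete the last vowel and add -ob.
So hafog → hafgob.

hafgob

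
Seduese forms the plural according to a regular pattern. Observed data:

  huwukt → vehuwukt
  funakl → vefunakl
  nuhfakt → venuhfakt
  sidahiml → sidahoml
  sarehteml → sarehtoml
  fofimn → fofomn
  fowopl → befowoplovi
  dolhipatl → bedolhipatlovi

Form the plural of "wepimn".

wepomn

funakl and sidahiml both end in -l yet inflect differently (vefunakl, sidahoml), so the final letter is not what conditions the rule; the second-to-last letter is.
"wepimn" has second-to-last letter 'm'. The stems whose second-to-last letter is 'm' (sidahiml → sidahoml, sarehteml → sarehtoml, fofimn → fofomn) change the last vowel to 'o'.
So wepimn → wepomn.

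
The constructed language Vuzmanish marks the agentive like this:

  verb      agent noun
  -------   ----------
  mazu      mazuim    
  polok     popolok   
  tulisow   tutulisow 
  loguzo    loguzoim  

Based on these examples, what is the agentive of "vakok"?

vavakok

loguzo and tulisow both have last vowel 'o' yet inflect differently (loguzoim, tutulisow), so the last vowel is not what conditions the rule; whether the stem ends in a vowel or a consonant is.
"vakok" ends in a consonant. The stems ending in a consonant (tulisow → tutulisow, polok → popolok) repeat the first consonant+vowel as a prefix.
The other pattern: stems ending in a vowel add -im.
So vakok → vavakok.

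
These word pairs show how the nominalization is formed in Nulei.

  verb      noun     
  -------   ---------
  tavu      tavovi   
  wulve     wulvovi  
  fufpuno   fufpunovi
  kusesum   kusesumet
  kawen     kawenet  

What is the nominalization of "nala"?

tavu and kusesum both have last vowel 'u' yet inflect differently (tavovi, kusesumet), so the last vowel is not what conditions the rule; whether the stem ends in a vowel or a consonant is.
"nala" ends in a vowel. The stems ending in a vowel (tavu → tavovi, wulve → wulvovi, fufpuno → fufpunovi) drop the final letter and add -ovi.
The other pattern: stems ending in a consonant add -et.
So nala → nalovi.

nalovi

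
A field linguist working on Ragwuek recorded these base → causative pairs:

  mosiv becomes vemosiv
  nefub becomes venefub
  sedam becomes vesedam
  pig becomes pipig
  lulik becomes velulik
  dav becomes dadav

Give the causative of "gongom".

vegongom

mosiv and dav both end in -v yet inflect differently (vemosiv, dadav), so the final letter is not what conditions the rule; the number of vowels is.
"gongom" has 2 vowels. The stems with 2 vowels (sedam → vesedam, lulik → velulik, nefub → venefub) add the prefix ve-.
The other pattern: stems with 1 vowel repeat the first consonant+vowel as a prefix.
So gongom → vegongom.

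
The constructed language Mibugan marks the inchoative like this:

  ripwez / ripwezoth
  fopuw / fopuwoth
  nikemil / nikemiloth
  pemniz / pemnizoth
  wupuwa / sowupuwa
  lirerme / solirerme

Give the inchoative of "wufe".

sowufe

ripwez and lirerme both have last vowel 'e' yet inflect differently (ripwezoth, solirerme), so the last vowel is not what conditions the rule; whether the stem ends in a vowel or a consonant is.
"wufe" ends in a vowel. The stems ending in a vowel (wupuwa → sowupuwa, lirerme → solirerme) add the prefix so-.
So wufe → sowufe.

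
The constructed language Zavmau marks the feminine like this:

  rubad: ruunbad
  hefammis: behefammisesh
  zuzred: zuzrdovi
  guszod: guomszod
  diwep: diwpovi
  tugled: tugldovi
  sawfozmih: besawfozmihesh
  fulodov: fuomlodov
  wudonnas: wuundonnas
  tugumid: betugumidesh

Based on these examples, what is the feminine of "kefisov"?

rubad and zuzred both end in -d yet inflect differently (ruunbad, zuzrdovi), so the final letter is not what conditions the rule; the last vowel is.
"kefisov" has last vowel 'o'. The stems whose last vowel is 'o' (fulodov → fuomlodov, guszod → guomszod) insert -om- after the first vowel.
The other patterns: stems whose last vowel is 'a' insert -un- after the first vowel; stems whose last vowel is 'e' delete the last vowel and add -ovi; stems whose last vowel is 'i' add be- … -esh around the stem.
So kefisov → keomfisov.

keomfisov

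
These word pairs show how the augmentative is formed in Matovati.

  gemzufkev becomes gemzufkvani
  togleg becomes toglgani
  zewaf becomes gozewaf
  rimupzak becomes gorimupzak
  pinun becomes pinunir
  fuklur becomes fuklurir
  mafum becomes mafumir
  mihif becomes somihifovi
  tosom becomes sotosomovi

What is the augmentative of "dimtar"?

zewaf and mihif both end in -f yet inflect differently (gozewaf, somihifovi), so the final letter is not what conditions the rule; the last vowel is.
"dimtar" has last vowel 'a'. The stems whose last vowel is 'a' (zewaf → gozewaf, rimupzak → gorimupzak) add the prefix go-.
So dimtar → godimtar.

godimtar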